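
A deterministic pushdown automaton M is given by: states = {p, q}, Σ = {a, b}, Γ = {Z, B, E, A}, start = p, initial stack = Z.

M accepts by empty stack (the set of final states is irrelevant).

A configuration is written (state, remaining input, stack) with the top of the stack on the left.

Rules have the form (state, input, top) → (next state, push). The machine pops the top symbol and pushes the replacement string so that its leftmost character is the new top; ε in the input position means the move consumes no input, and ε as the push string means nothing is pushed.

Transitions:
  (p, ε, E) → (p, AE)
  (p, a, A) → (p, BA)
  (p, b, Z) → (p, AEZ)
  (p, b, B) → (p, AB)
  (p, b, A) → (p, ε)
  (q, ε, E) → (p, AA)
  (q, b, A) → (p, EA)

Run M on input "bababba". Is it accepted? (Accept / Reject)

(p, bababba, Z) ⊢ (p, ababba, AEZ) ⊢ (p, babba, BAEZ) ⊢ (p, abba, ABAEZ) ⊢ (p, bba, BABAEZ) ⊢ (p, ba, ABABAEZ) ⊢ (p, a, BABAEZ)
No transition applies at (p, a, BABAEZ); input not fully consumed.

Reject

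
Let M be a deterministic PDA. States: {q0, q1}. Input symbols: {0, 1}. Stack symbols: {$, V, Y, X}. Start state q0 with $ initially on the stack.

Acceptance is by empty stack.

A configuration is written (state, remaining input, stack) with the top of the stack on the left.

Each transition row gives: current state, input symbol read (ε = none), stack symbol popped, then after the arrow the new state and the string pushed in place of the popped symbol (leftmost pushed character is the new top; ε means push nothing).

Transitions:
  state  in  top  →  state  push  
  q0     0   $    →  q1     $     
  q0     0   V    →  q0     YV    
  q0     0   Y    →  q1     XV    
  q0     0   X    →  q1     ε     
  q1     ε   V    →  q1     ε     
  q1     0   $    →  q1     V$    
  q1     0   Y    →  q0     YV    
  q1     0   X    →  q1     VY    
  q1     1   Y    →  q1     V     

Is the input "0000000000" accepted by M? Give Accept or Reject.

Reject

(q0, 0000000000, $)
  read 0, top $: go to q1, push $ → (q1, 000000000, $)
  read 0, top $: go to q1, push V$ → (q1, 00000000, V$)
  ε-move, top V: go to q1, push ε → (q1, 00000000, $)
  read 0, top $: go to q1, push V$ → (q1, 0000000, V$)
  ε-move, top V: go to q1, push ε → (q1, 0000000, $)
  read 0, top $: go to q1, push V$ → (q1, 000000, V$)
  ε-move, top V: go to q1, push ε → (q1, 000000, $)
  read 0, top $: go to q1, push V$ → (q1, 00000, V$)
  ε-move, top V: go to q1, push ε → (q1, 00000, $)
  read 0, top $: go to q1, push V$ → (q1, 0000, V$)
  ε-move, top V: go to q1, push ε → (q1, 0000, $)
  read 0, top $: go to q1, push V$ → (q1, 000, V$)
  ε-move, top V: go to q1, push ε → (q1, 000, $)
  read 0, top $: go to q1, push V$ → (q1, 00, V$)
  ε-move, top V: go to q1, push ε → (q1, 00, $)
  read 0, top $: go to q1, push V$ → (q1, 0, V$)
  ε-move, top V: go to q1, push ε → (q1, 0, $)
  read 0, top $: go to q1, push V$ → (q1, ε, V$)
  ε-move, top V: go to q1, push ε → (q1, ε, $)
All input consumed; stack is $, not empty, and no further ε-move applies.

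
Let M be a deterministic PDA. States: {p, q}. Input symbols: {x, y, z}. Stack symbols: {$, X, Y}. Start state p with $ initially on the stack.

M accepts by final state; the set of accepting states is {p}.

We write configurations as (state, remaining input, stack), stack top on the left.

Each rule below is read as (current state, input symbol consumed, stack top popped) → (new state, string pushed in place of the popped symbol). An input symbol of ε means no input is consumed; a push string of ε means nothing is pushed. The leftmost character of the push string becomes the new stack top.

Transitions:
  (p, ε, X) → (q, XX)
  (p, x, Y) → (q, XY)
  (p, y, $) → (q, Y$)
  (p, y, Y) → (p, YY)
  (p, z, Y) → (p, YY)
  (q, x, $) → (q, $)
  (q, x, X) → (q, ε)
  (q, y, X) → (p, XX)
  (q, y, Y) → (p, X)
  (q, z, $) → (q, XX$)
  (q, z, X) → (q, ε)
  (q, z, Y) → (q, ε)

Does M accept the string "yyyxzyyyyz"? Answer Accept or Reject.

(p, yyyxzyyyyz, $) ⊢ (q, yyxzyyyyz, Y$) ⊢ (p, yxzyyyyz, X$) ⊢ (q, yxzyyyyz, XX$) ⊢ (p, xzyyyyz, XXX$) ⊢ (q, xzyyyyz, XXXX$) ⊢ (q, zyyyyz, XXX$) ⊢ (q, yyyyz, XX$) ⊢ (p, yyyz, XXX$) ⊢ (q, yyyz, XXXX$) ⊢ (p, yyz, XXXXX$) ⊢ (q, yyz, XXXXXX$) ⊢ (p, yz, XXXXXXX$) ⊢ (q, yz, XXXXXXXX$) ⊢ (p, z, XXXXXXXXX$) ⊢ (q, z, XXXXXXXXXX$) ⊢ (q, ε, XXXXXXXXX$)
All input consumed; state q ∉ F and no further ε-move applies.

Reject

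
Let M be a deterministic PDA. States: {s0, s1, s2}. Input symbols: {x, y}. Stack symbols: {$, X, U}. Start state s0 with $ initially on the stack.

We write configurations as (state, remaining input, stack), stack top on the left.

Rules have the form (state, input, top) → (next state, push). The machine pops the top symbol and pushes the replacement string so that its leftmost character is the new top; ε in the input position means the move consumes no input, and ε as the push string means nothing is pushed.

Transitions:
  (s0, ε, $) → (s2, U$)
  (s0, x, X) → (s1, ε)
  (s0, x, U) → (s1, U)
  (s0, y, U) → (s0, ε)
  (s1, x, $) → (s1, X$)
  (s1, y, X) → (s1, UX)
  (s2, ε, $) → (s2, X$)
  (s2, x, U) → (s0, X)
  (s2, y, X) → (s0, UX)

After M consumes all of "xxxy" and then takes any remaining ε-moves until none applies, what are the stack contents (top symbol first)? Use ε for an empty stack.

UX$

(s0, xxxy, $) ⊢ (s2, xxxy, U$) ⊢ (s0, xxy, X$) ⊢ (s1, xy, $) ⊢ (s1, y, X$) ⊢ (s1, ε, UX$)
All input consumed in state s1 with stack UX$.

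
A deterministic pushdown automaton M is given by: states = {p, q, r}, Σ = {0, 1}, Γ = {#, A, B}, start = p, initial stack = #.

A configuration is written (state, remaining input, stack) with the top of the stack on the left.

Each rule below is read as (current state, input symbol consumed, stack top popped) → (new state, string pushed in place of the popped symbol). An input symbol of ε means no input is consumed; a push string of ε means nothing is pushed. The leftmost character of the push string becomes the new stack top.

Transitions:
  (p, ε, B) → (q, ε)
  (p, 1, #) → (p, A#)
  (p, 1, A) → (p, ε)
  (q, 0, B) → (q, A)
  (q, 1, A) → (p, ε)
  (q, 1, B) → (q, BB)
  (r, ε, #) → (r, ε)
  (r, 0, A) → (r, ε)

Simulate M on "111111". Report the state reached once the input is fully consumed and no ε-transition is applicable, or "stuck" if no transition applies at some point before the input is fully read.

p

(p, 111111, #)
  read 1, top #: go to p, push A# → (p, 11111, A#)
  read 1, top A: go to p, push ε → (p, 1111, #)
  read 1, top #: go to p, push A# → (p, 111, A#)
  read 1, top A: go to p, push ε → (p, 11, #)
  read 1, top #: go to p, push A# → (p, 1, A#)
  read 1, top A: go to p, push ε → (p, ε, #)
All input consumed; M is in state p.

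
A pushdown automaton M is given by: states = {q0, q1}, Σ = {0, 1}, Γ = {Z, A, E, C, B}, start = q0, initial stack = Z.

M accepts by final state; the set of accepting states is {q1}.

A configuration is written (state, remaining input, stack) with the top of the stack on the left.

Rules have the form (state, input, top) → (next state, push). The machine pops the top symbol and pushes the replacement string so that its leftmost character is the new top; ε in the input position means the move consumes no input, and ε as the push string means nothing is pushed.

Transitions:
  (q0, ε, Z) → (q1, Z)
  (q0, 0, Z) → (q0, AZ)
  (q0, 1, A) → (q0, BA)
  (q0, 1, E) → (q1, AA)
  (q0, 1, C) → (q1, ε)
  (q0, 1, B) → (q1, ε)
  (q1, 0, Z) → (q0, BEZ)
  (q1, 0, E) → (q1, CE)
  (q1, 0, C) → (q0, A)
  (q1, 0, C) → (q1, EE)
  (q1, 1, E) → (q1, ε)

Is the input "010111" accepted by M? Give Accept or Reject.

Reject

No computation consumes all input and reaches a final state.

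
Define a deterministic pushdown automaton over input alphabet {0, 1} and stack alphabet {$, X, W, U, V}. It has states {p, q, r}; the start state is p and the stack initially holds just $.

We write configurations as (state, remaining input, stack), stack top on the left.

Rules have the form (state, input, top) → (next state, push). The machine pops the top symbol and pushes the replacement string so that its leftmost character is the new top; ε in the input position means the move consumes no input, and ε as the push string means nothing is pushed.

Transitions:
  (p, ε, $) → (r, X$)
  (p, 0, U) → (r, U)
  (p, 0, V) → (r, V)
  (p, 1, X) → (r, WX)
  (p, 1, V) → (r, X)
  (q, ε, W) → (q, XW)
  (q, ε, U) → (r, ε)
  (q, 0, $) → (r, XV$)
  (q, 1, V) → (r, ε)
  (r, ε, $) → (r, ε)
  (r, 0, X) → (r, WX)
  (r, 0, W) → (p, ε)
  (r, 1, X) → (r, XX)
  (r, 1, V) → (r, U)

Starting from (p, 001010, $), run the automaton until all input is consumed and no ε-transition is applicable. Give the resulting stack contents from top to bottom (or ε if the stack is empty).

(p, 001010, $)
  ε-move, top $: go to r, push X$ → (r, 001010, X$)
  read 0, top X: go to r, push WX → (r, 01010, WX$)
  read 0, top W: go to p, push ε → (p, 1010, X$)
  read 1, top X: go to r, push WX → (r, 010, WX$)
  read 0, top W: go to p, push ε → (p, 10, X$)
  read 1, top X: go to r, push WX → (r, 0, WX$)
  read 0, top W: go to p, push ε → (p, ε, X$)
All input consumed in state p with stack X$.

X$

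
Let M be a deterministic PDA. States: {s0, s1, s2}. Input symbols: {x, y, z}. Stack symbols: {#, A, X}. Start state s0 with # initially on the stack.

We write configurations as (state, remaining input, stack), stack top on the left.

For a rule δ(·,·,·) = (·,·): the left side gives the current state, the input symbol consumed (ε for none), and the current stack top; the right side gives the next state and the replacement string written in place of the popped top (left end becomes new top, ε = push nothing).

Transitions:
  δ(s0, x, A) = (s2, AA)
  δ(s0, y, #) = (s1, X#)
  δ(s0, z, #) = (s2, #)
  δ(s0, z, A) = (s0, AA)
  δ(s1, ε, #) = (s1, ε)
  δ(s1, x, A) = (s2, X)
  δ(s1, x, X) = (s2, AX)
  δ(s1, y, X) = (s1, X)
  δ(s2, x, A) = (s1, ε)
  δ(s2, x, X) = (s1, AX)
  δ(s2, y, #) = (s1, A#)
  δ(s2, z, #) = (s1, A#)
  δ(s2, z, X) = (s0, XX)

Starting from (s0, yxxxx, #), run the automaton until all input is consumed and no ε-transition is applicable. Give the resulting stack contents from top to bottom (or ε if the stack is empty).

(s0, yxxxx, #) ⊢ (s1, xxxx, X#) ⊢ (s2, xxx, AX#) ⊢ (s1, xx, X#) ⊢ (s2, x, AX#) ⊢ (s1, ε, X#)
All input consumed in state s1 with stack X#.

X#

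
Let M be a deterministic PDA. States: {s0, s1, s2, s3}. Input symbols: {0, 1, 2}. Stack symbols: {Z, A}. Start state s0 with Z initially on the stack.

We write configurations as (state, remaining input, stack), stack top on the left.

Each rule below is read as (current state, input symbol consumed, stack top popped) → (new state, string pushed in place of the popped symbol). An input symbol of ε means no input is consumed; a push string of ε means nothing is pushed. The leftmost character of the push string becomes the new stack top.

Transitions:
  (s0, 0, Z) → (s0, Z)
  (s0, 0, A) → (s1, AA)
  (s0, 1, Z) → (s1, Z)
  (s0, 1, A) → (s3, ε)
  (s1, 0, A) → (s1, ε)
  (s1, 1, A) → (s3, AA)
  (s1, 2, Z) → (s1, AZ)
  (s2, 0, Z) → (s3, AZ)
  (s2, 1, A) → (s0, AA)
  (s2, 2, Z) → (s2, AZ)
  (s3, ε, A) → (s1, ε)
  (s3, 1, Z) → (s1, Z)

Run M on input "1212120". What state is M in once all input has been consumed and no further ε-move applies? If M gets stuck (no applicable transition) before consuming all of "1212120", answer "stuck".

stuck

(s0, 1212120, Z) ⊢ (s1, 212120, Z) ⊢ (s1, 12120, AZ) ⊢ (s3, 2120, AAZ) ⊢ (s1, 2120, AZ)
No transition for (s1, 2, top A); M blocks with input 2120 remaining.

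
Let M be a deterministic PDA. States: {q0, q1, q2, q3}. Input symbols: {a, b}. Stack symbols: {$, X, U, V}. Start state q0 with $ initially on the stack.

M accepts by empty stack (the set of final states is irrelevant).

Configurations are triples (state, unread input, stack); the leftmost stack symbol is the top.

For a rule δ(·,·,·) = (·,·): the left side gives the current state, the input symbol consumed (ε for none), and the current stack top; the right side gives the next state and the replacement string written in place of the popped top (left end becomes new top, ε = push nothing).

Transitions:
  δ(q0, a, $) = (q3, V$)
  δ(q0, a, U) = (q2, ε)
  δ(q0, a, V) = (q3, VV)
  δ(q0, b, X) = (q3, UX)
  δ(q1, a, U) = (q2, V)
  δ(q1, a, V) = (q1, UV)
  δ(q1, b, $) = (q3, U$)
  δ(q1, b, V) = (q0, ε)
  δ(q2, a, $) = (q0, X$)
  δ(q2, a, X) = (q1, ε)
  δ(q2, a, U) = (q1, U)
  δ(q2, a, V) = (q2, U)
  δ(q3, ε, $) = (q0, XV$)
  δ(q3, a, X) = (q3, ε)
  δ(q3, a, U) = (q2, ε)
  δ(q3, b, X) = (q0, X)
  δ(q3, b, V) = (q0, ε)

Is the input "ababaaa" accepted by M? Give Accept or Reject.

(q0, ababaaa, $)
  read a, top $: go to q3, push V$ → (q3, babaaa, V$)
  read b, top V: go to q0, push ε → (q0, abaaa, $)
  read a, top $: go to q3, push V$ → (q3, baaa, V$)
  read b, top V: go to q0, push ε → (q0, aaa, $)
  read a, top $: go to q3, push V$ → (q3, aa, V$)
No transition applies at (q3, aa, V$); input not fully consumed.

Reject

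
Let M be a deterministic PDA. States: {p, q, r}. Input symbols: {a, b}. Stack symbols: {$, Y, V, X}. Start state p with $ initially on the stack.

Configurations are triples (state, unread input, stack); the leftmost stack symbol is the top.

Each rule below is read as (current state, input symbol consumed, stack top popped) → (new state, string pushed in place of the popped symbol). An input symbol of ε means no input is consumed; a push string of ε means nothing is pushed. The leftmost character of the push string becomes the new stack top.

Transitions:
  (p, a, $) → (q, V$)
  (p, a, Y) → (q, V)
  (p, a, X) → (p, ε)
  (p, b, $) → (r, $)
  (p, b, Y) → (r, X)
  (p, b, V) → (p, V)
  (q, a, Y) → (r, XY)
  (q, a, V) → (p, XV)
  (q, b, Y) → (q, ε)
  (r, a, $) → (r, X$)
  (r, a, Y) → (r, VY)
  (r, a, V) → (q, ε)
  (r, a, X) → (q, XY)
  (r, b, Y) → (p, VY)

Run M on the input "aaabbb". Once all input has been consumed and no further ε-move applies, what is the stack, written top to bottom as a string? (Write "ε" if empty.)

(p, aaabbb, $)
  read a, top $: go to q, push V$ → (q, aabbb, V$)
  read a, top V: go to p, push XV → (p, abbb, XV$)
  read a, top X: go to p, push ε → (p, bbb, V$)
  read b, top V: go to p, push V → (p, bb, V$)
  read b, top V: go to p, push V → (p, b, V$)
  read b, top V: go to p, push V → (p, ε, V$)
All input consumed in state p with stack V$.

V$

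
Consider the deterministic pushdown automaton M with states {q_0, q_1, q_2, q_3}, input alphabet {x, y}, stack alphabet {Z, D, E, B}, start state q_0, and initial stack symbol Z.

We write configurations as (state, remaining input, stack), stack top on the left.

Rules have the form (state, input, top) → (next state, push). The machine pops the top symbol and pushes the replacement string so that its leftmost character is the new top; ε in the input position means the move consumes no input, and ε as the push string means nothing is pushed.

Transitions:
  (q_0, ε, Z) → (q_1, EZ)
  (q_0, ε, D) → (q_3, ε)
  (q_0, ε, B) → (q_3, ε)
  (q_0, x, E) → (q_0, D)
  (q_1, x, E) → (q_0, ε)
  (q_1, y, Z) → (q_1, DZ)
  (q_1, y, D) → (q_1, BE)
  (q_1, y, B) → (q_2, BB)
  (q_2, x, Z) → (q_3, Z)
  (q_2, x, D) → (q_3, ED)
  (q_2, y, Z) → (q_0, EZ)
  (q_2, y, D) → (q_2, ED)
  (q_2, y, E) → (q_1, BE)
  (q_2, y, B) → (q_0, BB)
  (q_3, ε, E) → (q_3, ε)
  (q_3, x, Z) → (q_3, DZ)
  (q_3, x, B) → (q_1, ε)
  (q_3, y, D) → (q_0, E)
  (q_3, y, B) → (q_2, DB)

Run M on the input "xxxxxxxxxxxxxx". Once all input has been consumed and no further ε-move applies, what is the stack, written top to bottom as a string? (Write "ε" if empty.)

EZ

(q_0, xxxxxxxxxxxxxx, Z)
  ε-move, top Z: go to q_1, push EZ → (q_1, xxxxxxxxxxxxxx, EZ)
  read x, top E: go to q_0, push ε → (q_0, xxxxxxxxxxxxx, Z)
  ε-move, top Z: go to q_1, push EZ → (q_1, xxxxxxxxxxxxx, EZ)
  read x, top E: go to q_0, push ε → (q_0, xxxxxxxxxxxx, Z)
  ε-move, top Z: go to q_1, push EZ → (q_1, xxxxxxxxxxxx, EZ)
  read x, top E: go to q_0, push ε → (q_0, xxxxxxxxxxx, Z)
  ε-move, top Z: go to q_1, push EZ → (q_1, xxxxxxxxxxx, EZ)
  read x, top E: go to q_0, push ε → (q_0, xxxxxxxxxx, Z)
  ε-move, top Z: go to q_1, push EZ → (q_1, xxxxxxxxxx, EZ)
  read x, top E: go to q_0, push ε → (q_0, xxxxxxxxx, Z)
  ε-move, top Z: go to q_1, push EZ → (q_1, xxxxxxxxx, EZ)
  read x, top E: go to q_0, push ε → (q_0, xxxxxxxx, Z)
  ε-move, top Z: go to q_1, push EZ → (q_1, xxxxxxxx, EZ)
  read x, top E: go to q_0, push ε → (q_0, xxxxxxx, Z)
  ε-move, top Z: go to q_1, push EZ → (q_1, xxxxxxx, EZ)
  read x, top E: go to q_0, push ε → (q_0, xxxxxx, Z)
  ε-move, top Z: go to q_1, push EZ → (q_1, xxxxxx, EZ)
  read x, top E: go to q_0, push ε → (q_0, xxxxx, Z)
  ε-move, top Z: go to q_1, push EZ → (q_1, xxxxx, EZ)
  read x, top E: go to q_0, push ε → (q_0, xxxx, Z)
  ε-move, top Z: go to q_1, push EZ → (q_1, xxxx, EZ)
  read x, top E: go to q_0, push ε → (q_0, xxx, Z)
  ε-move, top Z: go to q_1, push EZ → (q_1, xxx, EZ)
  read x, top E: go to q_0, push ε → (q_0, xx, Z)
  ε-move, top Z: go to q_1, push EZ → (q_1, xx, EZ)
  read x, top E: go to q_0, push ε → (q_0, x, Z)
  ε-move, top Z: go to q_1, push EZ → (q_1, x, EZ)
  read x, top E: go to q_0, push ε → (q_0, ε, Z)
  ε-move, top Z: go to q_1, push EZ → (q_1, ε, EZ)
All input consumed in state q_1 with stack EZ.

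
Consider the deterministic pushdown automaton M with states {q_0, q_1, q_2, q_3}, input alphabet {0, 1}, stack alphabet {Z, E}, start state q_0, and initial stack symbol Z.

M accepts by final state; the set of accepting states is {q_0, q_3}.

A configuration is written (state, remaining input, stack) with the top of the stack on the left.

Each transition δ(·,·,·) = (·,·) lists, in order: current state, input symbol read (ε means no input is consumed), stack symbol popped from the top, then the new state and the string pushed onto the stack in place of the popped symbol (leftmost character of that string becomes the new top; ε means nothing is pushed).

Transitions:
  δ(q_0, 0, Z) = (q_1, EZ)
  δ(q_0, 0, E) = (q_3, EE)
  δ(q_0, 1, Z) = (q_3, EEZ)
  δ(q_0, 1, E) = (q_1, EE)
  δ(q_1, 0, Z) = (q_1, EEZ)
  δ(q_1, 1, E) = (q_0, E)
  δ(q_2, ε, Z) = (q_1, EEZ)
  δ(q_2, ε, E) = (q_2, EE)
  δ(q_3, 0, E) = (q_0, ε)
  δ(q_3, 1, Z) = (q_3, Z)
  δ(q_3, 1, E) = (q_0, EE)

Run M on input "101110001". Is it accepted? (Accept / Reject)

Reject

(q_0, 101110001, Z)
  read 1, top Z: go to q_3, push EEZ → (q_3, 01110001, EEZ)
  read 0, top E: go to q_0, push ε → (q_0, 1110001, EZ)
  read 1, top E: go to q_1, push EE → (q_1, 110001, EEZ)
  read 1, top E: go to q_0, push E → (q_0, 10001, EEZ)
  read 1, top E: go to q_1, push EE → (q_1, 0001, EEEZ)
No transition applies at (q_1, 0001, EEEZ); input not fully consumed.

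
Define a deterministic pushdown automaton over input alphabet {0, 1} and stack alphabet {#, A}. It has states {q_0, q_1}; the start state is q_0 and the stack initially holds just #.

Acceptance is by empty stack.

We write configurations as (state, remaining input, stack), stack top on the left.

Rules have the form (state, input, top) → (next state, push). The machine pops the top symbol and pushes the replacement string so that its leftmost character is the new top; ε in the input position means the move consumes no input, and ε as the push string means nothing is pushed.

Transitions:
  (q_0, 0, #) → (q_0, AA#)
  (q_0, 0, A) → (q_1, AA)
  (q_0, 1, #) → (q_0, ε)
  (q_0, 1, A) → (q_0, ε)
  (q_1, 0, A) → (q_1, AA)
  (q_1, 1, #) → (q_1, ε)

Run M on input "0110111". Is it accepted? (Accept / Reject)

(q_0, 0110111, #)
  read 0, top #: go to q_0, push AA# → (q_0, 110111, AA#)
  read 1, top A: go to q_0, push ε → (q_0, 10111, A#)
  read 1, top A: go to q_0, push ε → (q_0, 0111, #)
  read 0, top #: go to q_0, push AA# → (q_0, 111, AA#)
  read 1, top A: go to q_0, push ε → (q_0, 11, A#)
  read 1, top A: go to q_0, push ε → (q_0, 1, #)
  read 1, top #: go to q_0, push ε → (q_0, ε, ε)
All input consumed and the stack is empty.

Accept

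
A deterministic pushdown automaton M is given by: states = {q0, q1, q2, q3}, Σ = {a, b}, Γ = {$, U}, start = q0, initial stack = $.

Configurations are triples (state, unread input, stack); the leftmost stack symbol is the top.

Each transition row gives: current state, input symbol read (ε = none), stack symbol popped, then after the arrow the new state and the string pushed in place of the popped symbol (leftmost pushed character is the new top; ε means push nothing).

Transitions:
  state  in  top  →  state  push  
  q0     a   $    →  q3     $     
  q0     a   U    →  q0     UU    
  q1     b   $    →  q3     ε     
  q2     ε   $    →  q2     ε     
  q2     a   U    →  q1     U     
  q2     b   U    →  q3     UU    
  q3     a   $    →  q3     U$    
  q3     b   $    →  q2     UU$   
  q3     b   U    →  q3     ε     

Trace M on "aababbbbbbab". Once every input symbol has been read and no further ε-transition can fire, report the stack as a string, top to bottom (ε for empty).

$

(q0, aababbbbbbab, $) ⊢ (q3, ababbbbbbab, $) ⊢ (q3, babbbbbbab, U$) ⊢ (q3, abbbbbbab, $) ⊢ (q3, bbbbbbab, U$) ⊢ (q3, bbbbbab, $) ⊢ (q2, bbbbab, UU$) ⊢ (q3, bbbab, UUU$) ⊢ (q3, bbab, UU$) ⊢ (q3, bab, U$) ⊢ (q3, ab, $) ⊢ (q3, b, U$) ⊢ (q3, ε, $)
All input consumed in state q3 with stack $.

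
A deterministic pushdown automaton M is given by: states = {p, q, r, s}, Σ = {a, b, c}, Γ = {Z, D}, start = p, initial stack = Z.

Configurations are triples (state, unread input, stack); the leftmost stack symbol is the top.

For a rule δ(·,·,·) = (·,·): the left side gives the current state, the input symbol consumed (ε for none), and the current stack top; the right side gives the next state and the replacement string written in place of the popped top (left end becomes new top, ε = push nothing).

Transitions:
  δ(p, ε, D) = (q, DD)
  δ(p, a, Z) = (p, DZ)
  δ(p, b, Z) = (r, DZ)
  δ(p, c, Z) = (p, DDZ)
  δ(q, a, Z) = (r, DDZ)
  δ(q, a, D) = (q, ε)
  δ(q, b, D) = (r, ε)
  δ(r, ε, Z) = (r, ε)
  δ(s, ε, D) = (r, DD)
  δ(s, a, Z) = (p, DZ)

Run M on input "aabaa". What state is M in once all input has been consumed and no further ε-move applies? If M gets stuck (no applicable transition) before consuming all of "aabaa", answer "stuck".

(p, aabaa, Z) ⊢ (p, abaa, DZ) ⊢ (q, abaa, DDZ) ⊢ (q, baa, DZ) ⊢ (r, aa, Z) ⊢ (r, aa, ε)
No transition for (r, a, top ε); M blocks with input aa remaining.

stuck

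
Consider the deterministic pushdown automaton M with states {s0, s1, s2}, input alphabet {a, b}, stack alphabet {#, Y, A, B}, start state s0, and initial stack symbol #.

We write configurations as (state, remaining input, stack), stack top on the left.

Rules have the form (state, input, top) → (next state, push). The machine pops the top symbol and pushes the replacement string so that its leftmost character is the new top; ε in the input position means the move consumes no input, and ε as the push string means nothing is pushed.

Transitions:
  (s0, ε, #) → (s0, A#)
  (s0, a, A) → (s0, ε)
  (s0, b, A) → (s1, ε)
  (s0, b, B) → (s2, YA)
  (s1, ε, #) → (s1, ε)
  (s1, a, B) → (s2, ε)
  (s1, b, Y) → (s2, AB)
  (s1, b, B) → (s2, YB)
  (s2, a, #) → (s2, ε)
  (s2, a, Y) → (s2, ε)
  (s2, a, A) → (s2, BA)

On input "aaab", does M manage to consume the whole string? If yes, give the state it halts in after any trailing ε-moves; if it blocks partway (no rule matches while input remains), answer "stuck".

(s0, aaab, #) ⊢ (s0, aaab, A#) ⊢ (s0, aab, #) ⊢ (s0, aab, A#) ⊢ (s0, ab, #) ⊢ (s0, ab, A#) ⊢ (s0, b, #) ⊢ (s0, b, A#) ⊢ (s1, ε, #) ⊢ (s1, ε, ε)
All input consumed; M is in state s1.

s1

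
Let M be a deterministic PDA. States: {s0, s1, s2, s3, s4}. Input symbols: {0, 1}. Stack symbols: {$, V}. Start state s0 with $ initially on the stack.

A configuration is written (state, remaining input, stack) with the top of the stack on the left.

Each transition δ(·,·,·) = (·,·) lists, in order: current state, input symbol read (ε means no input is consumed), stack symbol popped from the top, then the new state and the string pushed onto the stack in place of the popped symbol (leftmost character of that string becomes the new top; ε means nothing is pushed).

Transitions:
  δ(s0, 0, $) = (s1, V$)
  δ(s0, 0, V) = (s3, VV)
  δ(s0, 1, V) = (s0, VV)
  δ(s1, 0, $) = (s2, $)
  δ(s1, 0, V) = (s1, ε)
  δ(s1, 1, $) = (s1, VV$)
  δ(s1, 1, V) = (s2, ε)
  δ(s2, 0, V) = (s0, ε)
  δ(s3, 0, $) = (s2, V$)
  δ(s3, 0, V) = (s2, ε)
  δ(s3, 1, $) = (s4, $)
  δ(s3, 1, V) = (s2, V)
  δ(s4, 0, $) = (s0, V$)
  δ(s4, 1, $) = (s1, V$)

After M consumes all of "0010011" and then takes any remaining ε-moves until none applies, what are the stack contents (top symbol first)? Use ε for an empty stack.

(s0, 0010011, $) ⊢ (s1, 010011, V$) ⊢ (s1, 10011, $) ⊢ (s1, 0011, VV$) ⊢ (s1, 011, V$) ⊢ (s1, 11, $) ⊢ (s1, 1, VV$) ⊢ (s2, ε, V$)
All input consumed in state s2 with stack V$.

V$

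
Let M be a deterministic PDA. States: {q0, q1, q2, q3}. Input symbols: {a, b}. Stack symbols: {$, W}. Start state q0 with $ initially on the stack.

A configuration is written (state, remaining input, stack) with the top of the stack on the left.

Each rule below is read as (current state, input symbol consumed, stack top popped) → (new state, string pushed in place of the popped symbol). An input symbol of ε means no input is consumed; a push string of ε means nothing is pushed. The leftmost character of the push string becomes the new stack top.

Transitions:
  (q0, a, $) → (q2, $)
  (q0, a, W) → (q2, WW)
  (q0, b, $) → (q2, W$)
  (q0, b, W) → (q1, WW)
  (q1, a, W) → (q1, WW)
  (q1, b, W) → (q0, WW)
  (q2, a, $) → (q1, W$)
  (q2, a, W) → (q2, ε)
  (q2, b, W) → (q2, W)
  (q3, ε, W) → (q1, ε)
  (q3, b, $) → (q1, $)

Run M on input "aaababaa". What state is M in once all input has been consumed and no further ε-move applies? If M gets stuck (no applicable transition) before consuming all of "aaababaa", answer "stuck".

(q0, aaababaa, $) ⊢ (q2, aababaa, $) ⊢ (q1, ababaa, W$) ⊢ (q1, babaa, WW$) ⊢ (q0, abaa, WWW$) ⊢ (q2, baa, WWWW$) ⊢ (q2, aa, WWWW$) ⊢ (q2, a, WWW$) ⊢ (q2, ε, WW$)
All input consumed; M is in state q2.

q2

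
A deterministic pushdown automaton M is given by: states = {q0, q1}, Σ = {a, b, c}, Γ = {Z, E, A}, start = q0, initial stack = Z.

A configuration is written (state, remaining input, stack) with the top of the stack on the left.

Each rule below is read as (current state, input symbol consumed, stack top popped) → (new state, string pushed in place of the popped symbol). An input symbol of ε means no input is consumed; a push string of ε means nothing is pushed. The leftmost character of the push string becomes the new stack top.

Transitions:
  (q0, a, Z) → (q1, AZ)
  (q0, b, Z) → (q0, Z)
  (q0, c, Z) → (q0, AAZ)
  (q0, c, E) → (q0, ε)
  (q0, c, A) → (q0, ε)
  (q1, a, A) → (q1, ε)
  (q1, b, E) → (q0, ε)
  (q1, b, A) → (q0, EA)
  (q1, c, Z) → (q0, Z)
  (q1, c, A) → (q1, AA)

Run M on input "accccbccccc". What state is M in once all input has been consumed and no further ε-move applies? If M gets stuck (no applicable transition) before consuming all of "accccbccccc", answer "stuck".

q0

(q0, accccbccccc, Z)
  read a, top Z: go to q1, push AZ → (q1, ccccbccccc, AZ)
  read c, top A: go to q1, push AA → (q1, cccbccccc, AAZ)
  read c, top A: go to q1, push AA → (q1, ccbccccc, AAAZ)
  read c, top A: go to q1, push AA → (q1, cbccccc, AAAAZ)
  read c, top A: go to q1, push AA → (q1, bccccc, AAAAAZ)
  read b, top A: go to q0, push EA → (q0, ccccc, EAAAAAZ)
  read c, top E: go to q0, push ε → (q0, cccc, AAAAAZ)
  read c, top A: go to q0, push ε → (q0, ccc, AAAAZ)
  read c, top A: go to q0, push ε → (q0, cc, AAAZ)
  read c, top A: go to q0, push ε → (q0, c, AAZ)
  read c, top A: go to q0, push ε → (q0, ε, AZ)
All input consumed; M is in state q0.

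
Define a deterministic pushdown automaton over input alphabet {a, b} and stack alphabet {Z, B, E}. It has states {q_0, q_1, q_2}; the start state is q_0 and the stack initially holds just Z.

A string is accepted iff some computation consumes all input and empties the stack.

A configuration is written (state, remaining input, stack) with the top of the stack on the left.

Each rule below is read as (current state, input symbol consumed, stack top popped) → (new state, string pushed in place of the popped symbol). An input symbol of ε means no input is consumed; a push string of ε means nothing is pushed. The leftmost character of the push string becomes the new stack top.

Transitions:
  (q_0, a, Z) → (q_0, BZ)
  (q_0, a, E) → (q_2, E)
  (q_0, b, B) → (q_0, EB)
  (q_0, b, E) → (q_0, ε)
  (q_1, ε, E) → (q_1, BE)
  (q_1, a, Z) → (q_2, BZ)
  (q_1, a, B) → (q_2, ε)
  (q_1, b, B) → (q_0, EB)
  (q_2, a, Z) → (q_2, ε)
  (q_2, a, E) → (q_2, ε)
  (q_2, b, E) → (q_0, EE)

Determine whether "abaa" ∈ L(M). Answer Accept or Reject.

Reject

(q_0, abaa, Z)
  read a, top Z: go to q_0, push BZ → (q_0, baa, BZ)
  read b, top B: go to q_0, push EB → (q_0, aa, EBZ)
  read a, top E: go to q_2, push E → (q_2, a, EBZ)
  read a, top E: go to q_2, push ε → (q_2, ε, BZ)
All input consumed; stack is BZ, not empty, and no further ε-move applies.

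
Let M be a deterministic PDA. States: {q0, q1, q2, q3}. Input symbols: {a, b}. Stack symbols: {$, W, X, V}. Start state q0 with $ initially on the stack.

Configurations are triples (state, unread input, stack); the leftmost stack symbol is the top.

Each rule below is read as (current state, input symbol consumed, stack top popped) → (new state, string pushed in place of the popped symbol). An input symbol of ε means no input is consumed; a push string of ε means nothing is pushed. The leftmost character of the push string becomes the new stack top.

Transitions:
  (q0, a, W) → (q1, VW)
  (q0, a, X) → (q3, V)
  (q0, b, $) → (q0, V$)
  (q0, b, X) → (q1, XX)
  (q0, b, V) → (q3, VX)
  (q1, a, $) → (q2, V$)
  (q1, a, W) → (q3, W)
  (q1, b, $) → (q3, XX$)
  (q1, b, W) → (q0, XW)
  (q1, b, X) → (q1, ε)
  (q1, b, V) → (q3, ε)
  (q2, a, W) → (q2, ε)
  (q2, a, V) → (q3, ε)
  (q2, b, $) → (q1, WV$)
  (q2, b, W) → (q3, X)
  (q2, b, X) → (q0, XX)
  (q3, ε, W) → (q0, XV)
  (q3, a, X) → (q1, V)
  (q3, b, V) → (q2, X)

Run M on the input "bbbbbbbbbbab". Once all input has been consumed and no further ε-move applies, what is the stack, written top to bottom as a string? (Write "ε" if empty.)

X$

(q0, bbbbbbbbbbab, $)
  read b, top $: go to q0, push V$ → (q0, bbbbbbbbbab, V$)
  read b, top V: go to q3, push VX → (q3, bbbbbbbbab, VX$)
  read b, top V: go to q2, push X → (q2, bbbbbbbab, XX$)
  read b, top X: go to q0, push XX → (q0, bbbbbbab, XXX$)
  read b, top X: go to q1, push XX → (q1, bbbbbab, XXXX$)
  read b, top X: go to q1, push ε → (q1, bbbbab, XXX$)
  read b, top X: go to q1, push ε → (q1, bbbab, XX$)
  read b, top X: go to q1, push ε → (q1, bbab, X$)
  read b, top X: go to q1, push ε → (q1, bab, $)
  read b, top $: go to q3, push XX$ → (q3, ab, XX$)
  read a, top X: go to q1, push V → (q1, b, VX$)
  read b, top V: go to q3, push ε → (q3, ε, X$)
All input consumed in state q3 with stack X$.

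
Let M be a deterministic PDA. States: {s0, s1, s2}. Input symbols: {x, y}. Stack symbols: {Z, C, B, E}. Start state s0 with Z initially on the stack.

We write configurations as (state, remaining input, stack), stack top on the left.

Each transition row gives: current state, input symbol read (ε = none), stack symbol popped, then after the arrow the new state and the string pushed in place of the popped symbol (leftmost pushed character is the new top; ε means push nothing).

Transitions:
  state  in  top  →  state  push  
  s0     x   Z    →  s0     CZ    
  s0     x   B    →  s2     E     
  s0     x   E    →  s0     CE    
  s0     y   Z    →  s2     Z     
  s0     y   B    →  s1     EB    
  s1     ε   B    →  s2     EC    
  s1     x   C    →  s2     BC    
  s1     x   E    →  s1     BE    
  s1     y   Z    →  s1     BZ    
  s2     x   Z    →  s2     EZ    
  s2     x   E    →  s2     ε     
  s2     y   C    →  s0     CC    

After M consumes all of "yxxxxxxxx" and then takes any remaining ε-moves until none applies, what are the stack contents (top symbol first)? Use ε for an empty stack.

(s0, yxxxxxxxx, Z) ⊢ (s2, xxxxxxxx, Z) ⊢ (s2, xxxxxxx, EZ) ⊢ (s2, xxxxxx, Z) ⊢ (s2, xxxxx, EZ) ⊢ (s2, xxxx, Z) ⊢ (s2, xxx, EZ) ⊢ (s2, xx, Z) ⊢ (s2, x, EZ) ⊢ (s2, ε, Z)
All input consumed in state s2 with stack Z.

Z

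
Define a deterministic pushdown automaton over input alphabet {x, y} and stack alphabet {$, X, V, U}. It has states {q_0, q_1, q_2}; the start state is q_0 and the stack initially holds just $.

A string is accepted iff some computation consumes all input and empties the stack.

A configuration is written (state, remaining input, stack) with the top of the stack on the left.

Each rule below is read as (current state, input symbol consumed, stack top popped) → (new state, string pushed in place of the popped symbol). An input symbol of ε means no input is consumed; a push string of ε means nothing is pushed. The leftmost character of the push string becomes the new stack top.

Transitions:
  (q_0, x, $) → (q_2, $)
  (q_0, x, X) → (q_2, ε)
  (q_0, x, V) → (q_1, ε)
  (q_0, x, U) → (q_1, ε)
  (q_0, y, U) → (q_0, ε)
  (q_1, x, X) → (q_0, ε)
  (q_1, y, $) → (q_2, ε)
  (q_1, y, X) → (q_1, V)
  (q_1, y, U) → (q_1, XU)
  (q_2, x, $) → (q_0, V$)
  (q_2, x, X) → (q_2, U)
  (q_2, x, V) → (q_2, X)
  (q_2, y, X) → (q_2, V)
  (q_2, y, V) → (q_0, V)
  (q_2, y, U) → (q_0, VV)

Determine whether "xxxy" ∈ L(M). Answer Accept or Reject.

(q_0, xxxy, $) ⊢ (q_2, xxy, $) ⊢ (q_0, xy, V$) ⊢ (q_1, y, $) ⊢ (q_2, ε, ε)
All input consumed and the stack is empty.

Accept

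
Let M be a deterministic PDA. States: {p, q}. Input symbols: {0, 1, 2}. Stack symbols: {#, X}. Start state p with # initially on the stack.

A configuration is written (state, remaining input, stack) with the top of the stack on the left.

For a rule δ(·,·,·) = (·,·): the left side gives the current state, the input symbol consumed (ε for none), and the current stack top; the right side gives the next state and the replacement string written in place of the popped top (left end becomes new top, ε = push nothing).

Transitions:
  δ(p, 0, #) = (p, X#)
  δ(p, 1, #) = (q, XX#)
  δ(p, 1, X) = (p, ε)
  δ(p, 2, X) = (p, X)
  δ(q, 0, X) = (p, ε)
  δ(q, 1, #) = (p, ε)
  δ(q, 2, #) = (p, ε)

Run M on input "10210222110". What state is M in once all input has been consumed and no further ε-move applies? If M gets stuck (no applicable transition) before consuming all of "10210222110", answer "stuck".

(p, 10210222110, #) ⊢ (q, 0210222110, XX#) ⊢ (p, 210222110, X#) ⊢ (p, 10222110, X#) ⊢ (p, 0222110, #) ⊢ (p, 222110, X#) ⊢ (p, 22110, X#) ⊢ (p, 2110, X#) ⊢ (p, 110, X#) ⊢ (p, 10, #) ⊢ (q, 0, XX#) ⊢ (p, ε, X#)
All input consumed; M is in state p.

p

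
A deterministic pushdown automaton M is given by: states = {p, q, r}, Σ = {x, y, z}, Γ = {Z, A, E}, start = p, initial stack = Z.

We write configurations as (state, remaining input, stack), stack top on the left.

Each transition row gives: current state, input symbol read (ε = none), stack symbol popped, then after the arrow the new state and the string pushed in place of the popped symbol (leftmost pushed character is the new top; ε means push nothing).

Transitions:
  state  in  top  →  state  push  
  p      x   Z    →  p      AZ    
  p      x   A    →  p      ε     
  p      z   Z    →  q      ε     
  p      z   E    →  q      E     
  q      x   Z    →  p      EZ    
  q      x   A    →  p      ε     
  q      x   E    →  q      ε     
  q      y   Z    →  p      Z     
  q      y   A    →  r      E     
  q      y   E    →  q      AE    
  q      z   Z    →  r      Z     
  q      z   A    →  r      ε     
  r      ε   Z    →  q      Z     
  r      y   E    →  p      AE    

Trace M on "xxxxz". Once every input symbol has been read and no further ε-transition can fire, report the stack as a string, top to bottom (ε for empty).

ε

(p, xxxxz, Z)
  read x, top Z: go to p, push AZ → (p, xxxz, AZ)
  read x, top A: go to p, push ε → (p, xxz, Z)
  read x, top Z: go to p, push AZ → (p, xz, AZ)
  read x, top A: go to p, push ε → (p, z, Z)
  read z, top Z: go to q, push ε → (q, ε, ε)
All input consumed in state q with stack ε.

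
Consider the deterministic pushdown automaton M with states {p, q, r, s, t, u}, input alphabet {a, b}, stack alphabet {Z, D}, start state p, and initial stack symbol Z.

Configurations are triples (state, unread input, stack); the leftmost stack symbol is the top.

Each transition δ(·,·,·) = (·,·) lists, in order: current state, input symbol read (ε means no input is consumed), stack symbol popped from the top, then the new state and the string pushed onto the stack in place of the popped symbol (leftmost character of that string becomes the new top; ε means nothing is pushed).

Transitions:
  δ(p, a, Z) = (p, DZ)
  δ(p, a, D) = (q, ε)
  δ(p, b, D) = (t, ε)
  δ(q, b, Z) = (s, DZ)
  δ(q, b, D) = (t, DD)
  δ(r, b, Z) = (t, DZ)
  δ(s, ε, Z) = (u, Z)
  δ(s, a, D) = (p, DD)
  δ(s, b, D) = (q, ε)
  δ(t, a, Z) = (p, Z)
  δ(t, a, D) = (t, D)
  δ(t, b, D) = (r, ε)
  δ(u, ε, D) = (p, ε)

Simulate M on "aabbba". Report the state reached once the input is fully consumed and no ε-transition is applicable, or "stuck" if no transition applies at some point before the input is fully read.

p

(p, aabbba, Z)
  read a, top Z: go to p, push DZ → (p, abbba, DZ)
  read a, top D: go to q, push ε → (q, bbba, Z)
  read b, top Z: go to s, push DZ → (s, bba, DZ)
  read b, top D: go to q, push ε → (q, ba, Z)
  read b, top Z: go to s, push DZ → (s, a, DZ)
  read a, top D: go to p, push DD → (p, ε, DDZ)
All input consumed; M is in state p.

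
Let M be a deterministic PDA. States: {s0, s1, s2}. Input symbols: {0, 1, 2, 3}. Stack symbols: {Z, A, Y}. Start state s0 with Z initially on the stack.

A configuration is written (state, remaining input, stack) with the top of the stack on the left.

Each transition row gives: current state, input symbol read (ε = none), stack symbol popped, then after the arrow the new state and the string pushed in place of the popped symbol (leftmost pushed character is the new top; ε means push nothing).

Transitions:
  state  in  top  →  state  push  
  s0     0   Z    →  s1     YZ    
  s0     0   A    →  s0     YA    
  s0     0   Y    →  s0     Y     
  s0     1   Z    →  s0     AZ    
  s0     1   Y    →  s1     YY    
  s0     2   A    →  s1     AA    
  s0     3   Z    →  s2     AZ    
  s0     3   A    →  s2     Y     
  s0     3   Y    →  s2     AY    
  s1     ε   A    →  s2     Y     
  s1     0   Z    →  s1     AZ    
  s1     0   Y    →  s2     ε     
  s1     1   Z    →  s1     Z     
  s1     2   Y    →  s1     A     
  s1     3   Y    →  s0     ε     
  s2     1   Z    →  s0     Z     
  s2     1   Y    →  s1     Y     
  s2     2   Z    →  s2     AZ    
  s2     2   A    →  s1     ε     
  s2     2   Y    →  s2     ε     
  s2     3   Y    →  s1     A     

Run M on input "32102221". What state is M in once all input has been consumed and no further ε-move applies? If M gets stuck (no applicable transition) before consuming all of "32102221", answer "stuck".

s1

(s0, 32102221, Z)
  read 3, top Z: go to s2, push AZ → (s2, 2102221, AZ)
  read 2, top A: go to s1, push ε → (s1, 102221, Z)
  read 1, top Z: go to s1, push Z → (s1, 02221, Z)
  read 0, top Z: go to s1, push AZ → (s1, 2221, AZ)
  ε-move, top A: go to s2, push Y → (s2, 2221, YZ)
  read 2, top Y: go to s2, push ε → (s2, 221, Z)
  read 2, top Z: go to s2, push AZ → (s2, 21, AZ)
  read 2, top A: go to s1, push ε → (s1, 1, Z)
  read 1, top Z: go to s1, push Z → (s1, ε, Z)
All input consumed; M is in state s1.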